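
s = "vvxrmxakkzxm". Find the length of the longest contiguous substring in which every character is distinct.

5

[v] len 1
[v] len 1
[v, x] len 2
[v, x, r] len 3
[v, x, r, m] len 4
[r, m, x] len 3
[r, m, x, a] len 4
[r, m, x, a, k] len 5
[k] len 1
[k, z] len 2
[k, z, x] len 3
[k, z, x, m] len 4
Longest all-distinct length: 5.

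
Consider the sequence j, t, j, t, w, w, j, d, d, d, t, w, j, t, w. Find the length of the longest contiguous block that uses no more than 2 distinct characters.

[j] 1 distinct, len 1
[j, t] 2 distinct, len 2
[j, t, j] 2 distinct, len 3
[j, t, j, t] 2 distinct, len 4
[t, w] 2 distinct, len 2
[t, w, w] 2 distinct, len 3
[w, w, j] 2 distinct, len 3
[j, d] 2 distinct, len 2
[j, d, d] 2 distinct, len 3
[j, d, d, d] 2 distinct, len 4
[d, d, d, t] 2 distinct, len 4
[t, w] 2 distinct, len 2
[w, j] 2 distinct, len 2
[j, t] 2 distinct, len 2
[t, w] 2 distinct, len 2
Longest length with ≤2 distinct: 4.

4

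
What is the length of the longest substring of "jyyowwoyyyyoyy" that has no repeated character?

[j] len 1
[j, y] len 2
[y] len 1
[y, o] len 2
[y, o, w] len 3
[w] len 1
[w, o] len 2
[w, o, y] len 3
[y] len 1
[y] len 1
[y] len 1
[y, o] len 2
[o, y] len 2
[y] len 1
Longest all-distinct length: 3.

3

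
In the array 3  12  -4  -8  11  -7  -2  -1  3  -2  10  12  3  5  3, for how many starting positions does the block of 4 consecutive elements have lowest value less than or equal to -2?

10

[3, 12, -4, -8] → min -8  ≤ -2 ✓
[12, -4, -8, 11] → min -8  ≤ -2 ✓
[-4, -8, 11, -7] → min -8  ≤ -2 ✓
[-8, 11, -7, -2] → min -8  ≤ -2 ✓
[11, -7, -2, -1] → min -7  ≤ -2 ✓
[-7, -2, -1, 3] → min -7  ≤ -2 ✓
[-2, -1, 3, -2] → min -2  ≤ -2 ✓
[-1, 3, -2, 10] → min -2  ≤ -2 ✓
[3, -2, 10, 12] → min -2  ≤ -2 ✓
[-2, 10, 12, 3] → min -2  ≤ -2 ✓
[10, 12, 3, 5] → min 3
[12, 3, 5, 3] → min 3
10 windows satisfy the condition.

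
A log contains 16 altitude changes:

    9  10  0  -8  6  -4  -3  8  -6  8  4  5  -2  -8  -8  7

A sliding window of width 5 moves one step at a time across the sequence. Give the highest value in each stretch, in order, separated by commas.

10, 10, 6, 8, 8, 8, 8, 8, 8, 8, 5, 7

(9, 10, 0, -8, 6) → max 10
(10, 0, -8, 6, -4) → max 10
(0, -8, 6, -4, -3) → max 6
(-8, 6, -4, -3, 8) → max 8
(6, -4, -3, 8, -6) → max 8
(-4, -3, 8, -6, 8) → max 8
(-3, 8, -6, 8, 4) → max 8
(8, -6, 8, 4, 5) → max 8
(-6, 8, 4, 5, -2) → max 8
(8, 4, 5, -2, -8) → max 8
(4, 5, -2, -8, -8) → max 5
(5, -2, -8, -8, 7) → max 7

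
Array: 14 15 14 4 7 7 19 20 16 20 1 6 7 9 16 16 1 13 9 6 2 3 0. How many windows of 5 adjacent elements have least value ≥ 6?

[14, 15, 14, 4, 7] → min 4
[15, 14, 4, 7, 7] → min 4
[14, 4, 7, 7, 19] → min 4
[4, 7, 7, 19, 20] → min 4
[7, 7, 19, 20, 16] → min 7  ≥ 6 ✓
[7, 19, 20, 16, 20] → min 7  ≥ 6 ✓
[19, 20, 16, 20, 1] → min 1
[20, 16, 20, 1, 6] → min 1
[16, 20, 1, 6, 7] → min 1
[20, 1, 6, 7, 9] → min 1
[1, 6, 7, 9, 16] → min 1
[6, 7, 9, 16, 16] → min 6  ≥ 6 ✓
[7, 9, 16, 16, 1] → min 1
[9, 16, 16, 1, 13] → min 1
[16, 16, 1, 13, 9] → min 1
[16, 1, 13, 9, 6] → min 1
[1, 13, 9, 6, 2] → min 1
[13, 9, 6, 2, 3] → min 2
[9, 6, 2, 3, 0] → min 0
3 windows satisfy the condition.

3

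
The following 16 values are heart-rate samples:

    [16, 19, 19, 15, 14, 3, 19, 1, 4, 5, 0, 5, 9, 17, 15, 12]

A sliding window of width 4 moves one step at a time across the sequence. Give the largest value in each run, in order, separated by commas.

[16, 19, 19, 15] → max 19
[19, 19, 15, 14] → max 19
[19, 15, 14, 3] → max 19
[15, 14, 3, 19] → max 19
[14, 3, 19, 1] → max 19
[3, 19, 1, 4] → max 19
[19, 1, 4, 5] → max 19
[1, 4, 5, 0] → max 5
[4, 5, 0, 5] → max 5
[5, 0, 5, 9] → max 9
[0, 5, 9, 17] → max 17
[5, 9, 17, 15] → max 17
[9, 17, 15, 12] → max 17

19, 19, 19, 19, 19, 19, 19, 5, 5, 9, 17, 17, 17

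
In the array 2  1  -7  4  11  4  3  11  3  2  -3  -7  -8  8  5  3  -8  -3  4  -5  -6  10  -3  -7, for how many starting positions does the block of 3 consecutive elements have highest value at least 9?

9

2 1 -7 → max 2
1 -7 4 → max 4
-7 4 11 → max 11  ≥ 9 ✓
4 11 4 → max 11  ≥ 9 ✓
11 4 3 → max 11  ≥ 9 ✓
4 3 11 → max 11  ≥ 9 ✓
3 11 3 → max 11  ≥ 9 ✓
11 3 2 → max 11  ≥ 9 ✓
3 2 -3 → max 3
2 -3 -7 → max 2
-3 -7 -8 → max -3
-7 -8 8 → max 8
-8 8 5 → max 8
8 5 3 → max 8
5 3 -8 → max 5
3 -8 -3 → max 3
-8 -3 4 → max 4
-3 4 -5 → max 4
4 -5 -6 → max 4
-5 -6 10 → max 10  ≥ 9 ✓
-6 10 -3 → max 10  ≥ 9 ✓
10 -3 -7 → max 10  ≥ 9 ✓
9 windows satisfy the condition.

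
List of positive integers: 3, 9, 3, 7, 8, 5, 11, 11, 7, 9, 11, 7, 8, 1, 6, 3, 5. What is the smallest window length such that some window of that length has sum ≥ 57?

7

add 3: running sum 3 < 57
add 9: running sum 12 < 57
add 3: running sum 15 < 57
add 7: running sum 22 < 57
add 8: running sum 30 < 57
add 5: running sum 35 < 57
add 11: running sum 46 < 57
end 7: [3, 9, 3, 7, 8, 5, 11, 11] sum 57, len 8
end 8: [9, 3, 7, 8, 5, 11, 11, 7] sum 61, len 8
end 9: [7, 8, 5, 11, 11, 7, 9] sum 58, len 7
end 10: [8, 5, 11, 11, 7, 9, 11] sum 62, len 7
end 11: [5, 11, 11, 7, 9, 11, 7] sum 61, len 7
end 12: [11, 11, 7, 9, 11, 7, 8] sum 64, len 7
end 13: [11, 11, 7, 9, 11, 7, 8, 1] sum 65, len 8
end 14: [11, 7, 9, 11, 7, 8, 1, 6] sum 60, len 8
end 15: [11, 7, 9, 11, 7, 8, 1, 6, 3] sum 63, len 9
end 16: [7, 9, 11, 7, 8, 1, 6, 3, 5] sum 57, len 9
Shortest qualifying length: 7.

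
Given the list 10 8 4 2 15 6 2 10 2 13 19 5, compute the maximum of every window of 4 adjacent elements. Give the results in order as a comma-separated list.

10, 15, 15, 15, 15, 10, 13, 19, 19

[10, 8, 4, 2] → max 10
[8, 4, 2, 15] → max 15
[4, 2, 15, 6] → max 15
[2, 15, 6, 2] → max 15
[15, 6, 2, 10] → max 15
[6, 2, 10, 2] → max 10
[2, 10, 2, 13] → max 13
[10, 2, 13, 19] → max 19
[2, 13, 19, 5] → max 19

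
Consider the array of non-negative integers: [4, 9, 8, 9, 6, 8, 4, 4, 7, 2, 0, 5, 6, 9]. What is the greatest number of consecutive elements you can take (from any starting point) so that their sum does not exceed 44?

9

Extend to the right; shrink from the left whenever the sum exceeds 44:
[4] sum 4 len 1
[4, 9] sum 13 len 2
[4, 9, 8] sum 21 len 3
[4, 9, 8, 9] sum 30 len 4
[4, 9, 8, 9, 6] sum 36 len 5
[4, 9, 8, 9, 6, 8] sum 44 len 6
[9, 8, 9, 6, 8, 4] sum 44 len 6
[8, 9, 6, 8, 4, 4] sum 39 len 6
[9, 6, 8, 4, 4, 7] sum 38 len 6
[9, 6, 8, 4, 4, 7, 2] sum 40 len 7
[9, 6, 8, 4, 4, 7, 2, 0] sum 40 len 8
[6, 8, 4, 4, 7, 2, 0, 5] sum 36 len 8
[6, 8, 4, 4, 7, 2, 0, 5, 6] sum 42 len 9
[4, 4, 7, 2, 0, 5, 6, 9] sum 37 len 8
Longest length seen: 9.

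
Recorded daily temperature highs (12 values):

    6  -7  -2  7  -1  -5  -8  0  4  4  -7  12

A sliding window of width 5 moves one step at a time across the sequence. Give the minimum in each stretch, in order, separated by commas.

-7, -7, -8, -8, -8, -8, -8, -7

(6, -7, -2, 7, -1) → min -7
(-7, -2, 7, -1, -5) → min -7
(-2, 7, -1, -5, -8) → min -8
(7, -1, -5, -8, 0) → min -8
(-1, -5, -8, 0, 4) → min -8
(-5, -8, 0, 4, 4) → min -8
(-8, 0, 4, 4, -7) → min -8
(0, 4, 4, -7, 12) → min -7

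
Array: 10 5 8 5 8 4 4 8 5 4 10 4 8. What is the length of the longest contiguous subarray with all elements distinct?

add 10: [10] len 1
add 5: [10, 5] len 2
add 8: [10, 5, 8] len 3
add 5 (repeat 5, move left end past it): [8, 5] len 2
add 8 (repeat 8, move left end past it): [5, 8] len 2
add 4: [5, 8, 4] len 3
add 4 (repeat 4, move left end past it): [4] len 1
add 8: [4, 8] len 2
add 5: [4, 8, 5] len 3
add 4 (repeat 4, move left end past it): [8, 5, 4] len 3
add 10: [8, 5, 4, 10] len 4
add 4 (repeat 4, move left end past it): [10, 4] len 2
add 8: [10, 4, 8] len 3
Longest all-distinct length: 4.

4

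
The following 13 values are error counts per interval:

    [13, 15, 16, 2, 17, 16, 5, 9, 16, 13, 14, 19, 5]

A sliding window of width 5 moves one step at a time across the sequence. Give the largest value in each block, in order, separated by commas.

(13, 15, 16, 2, 17) → max 17
(15, 16, 2, 17, 16) → max 17
(16, 2, 17, 16, 5) → max 17
(2, 17, 16, 5, 9) → max 17
(17, 16, 5, 9, 16) → max 17
(16, 5, 9, 16, 13) → max 16
(5, 9, 16, 13, 14) → max 16
(9, 16, 13, 14, 19) → max 19
(16, 13, 14, 19, 5) → max 19

17, 17, 17, 17, 17, 16, 16, 19, 19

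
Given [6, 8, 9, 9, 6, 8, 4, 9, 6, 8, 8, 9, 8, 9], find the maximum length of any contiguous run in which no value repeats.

[6] len 1
[6, 8] len 2
[6, 8, 9] len 3
[9] len 1
[9, 6] len 2
[9, 6, 8] len 3
[9, 6, 8, 4] len 4
[6, 8, 4, 9] len 4
[8, 4, 9, 6] len 4
[4, 9, 6, 8] len 4
[8] len 1
[8, 9] len 2
[9, 8] len 2
[8, 9] len 2
Longest all-distinct length: 4.

4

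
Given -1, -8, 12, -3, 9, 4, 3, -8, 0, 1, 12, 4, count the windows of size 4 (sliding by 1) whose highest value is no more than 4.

2

-1 -8 12 -3 → max 12
-8 12 -3 9 → max 12
12 -3 9 4 → max 12
-3 9 4 3 → max 9
9 4 3 -8 → max 9
4 3 -8 0 → max 4  ≤ 4 ✓
3 -8 0 1 → max 3  ≤ 4 ✓
-8 0 1 12 → max 12
0 1 12 4 → max 12
2 windows satisfy the condition.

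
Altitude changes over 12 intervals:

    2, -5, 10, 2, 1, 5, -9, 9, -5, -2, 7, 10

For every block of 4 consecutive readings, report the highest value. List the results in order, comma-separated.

Sliding a size-4 window across the 12 values:
[2, -5, 10, 2] → max 10
[-5, 10, 2, 1] → max 10
[10, 2, 1, 5] → max 10
[2, 1, 5, -9] → max 5
[1, 5, -9, 9] → max 9
[5, -9, 9, -5] → max 9
[-9, 9, -5, -2] → max 9
[9, -5, -2, 7] → max 9
[-5, -2, 7, 10] → max 10

10, 10, 10, 5, 9, 9, 9, 9, 10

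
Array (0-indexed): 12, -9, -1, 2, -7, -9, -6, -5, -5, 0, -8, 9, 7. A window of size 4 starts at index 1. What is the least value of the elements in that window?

Elements at indices 1..4: -9, -1, 2, -7
min(-9, -1, 2, -7) = -9

-9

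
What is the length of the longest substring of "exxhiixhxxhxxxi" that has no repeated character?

[e] len 1
[e, x] len 2
[x] len 1
[x, h] len 2
[x, h, i] len 3
[i] len 1
[i, x] len 2
[i, x, h] len 3
[h, x] len 2
[x] len 1
[x, h] len 2
[h, x] len 2
[x] len 1
[x] len 1
[x, i] len 2
Longest all-distinct length: 3.

3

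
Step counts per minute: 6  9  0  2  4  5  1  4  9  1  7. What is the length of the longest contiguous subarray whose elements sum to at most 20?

Extend to the right; shrink from the left whenever the sum exceeds 20:
add 6: [6] sum 6, len 1
add 9: [6, 9] sum 15, len 2
add 0: [6, 9, 0] sum 15, len 3
add 2: [6, 9, 0, 2] sum 17, len 4
add 4: [9, 0, 2, 4] sum 15, len 4
add 5: [9, 0, 2, 4, 5] sum 20, len 5
add 1: [0, 2, 4, 5, 1] sum 12, len 5
add 4: [0, 2, 4, 5, 1, 4] sum 16, len 6
add 9: [5, 1, 4, 9] sum 19, len 4
add 1: [5, 1, 4, 9, 1] sum 20, len 5
add 7: [9, 1, 7] sum 17, len 3
Longest length seen: 6.

6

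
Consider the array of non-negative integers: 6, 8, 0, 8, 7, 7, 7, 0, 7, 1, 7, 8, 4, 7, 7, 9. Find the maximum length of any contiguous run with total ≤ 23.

[6] sum 6 len 1
[6, 8] sum 14 len 2
[6, 8, 0] sum 14 len 3
[6, 8, 0, 8] sum 22 len 4
[8, 0, 8, 7] sum 23 len 4
[0, 8, 7, 7] sum 22 len 4
[7, 7, 7] sum 21 len 3
[7, 7, 7, 0] sum 21 len 4
[7, 7, 0, 7] sum 21 len 4
[7, 7, 0, 7, 1] sum 22 len 5
[7, 0, 7, 1, 7] sum 22 len 5
[0, 7, 1, 7, 8] sum 23 len 5
[1, 7, 8, 4] sum 20 len 4
[8, 4, 7] sum 19 len 3
[4, 7, 7] sum 18 len 3
[7, 7, 9] sum 23 len 3
Longest length seen: 5.

5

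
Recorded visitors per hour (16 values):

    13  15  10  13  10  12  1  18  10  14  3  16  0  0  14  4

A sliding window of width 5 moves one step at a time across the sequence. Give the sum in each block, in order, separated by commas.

[13, 15, 10, 13, 10] → sum 61
[15, 10, 13, 10, 12] → sum 60
[10, 13, 10, 12, 1] → sum 46
[13, 10, 12, 1, 18] → sum 54
[10, 12, 1, 18, 10] → sum 51
[12, 1, 18, 10, 14] → sum 55
[1, 18, 10, 14, 3] → sum 46
[18, 10, 14, 3, 16] → sum 61
[10, 14, 3, 16, 0] → sum 43
[14, 3, 16, 0, 0] → sum 33
[3, 16, 0, 0, 14] → sum 33
[16, 0, 0, 14, 4] → sum 34

61, 60, 46, 54, 51, 55, 46, 61, 43, 33, 33, 34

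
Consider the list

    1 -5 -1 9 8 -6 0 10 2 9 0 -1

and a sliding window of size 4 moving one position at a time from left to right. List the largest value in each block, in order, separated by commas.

Sliding a size-4 window across the 12 values:
[1, -5, -1, 9] → max 9
[-5, -1, 9, 8] → max 9
[-1, 9, 8, -6] → max 9
[9, 8, -6, 0] → max 9
[8, -6, 0, 10] → max 10
[-6, 0, 10, 2] → max 10
[0, 10, 2, 9] → max 10
[10, 2, 9, 0] → max 10
[2, 9, 0, -1] → max 9

9, 9, 9, 9, 10, 10, 10, 10, 9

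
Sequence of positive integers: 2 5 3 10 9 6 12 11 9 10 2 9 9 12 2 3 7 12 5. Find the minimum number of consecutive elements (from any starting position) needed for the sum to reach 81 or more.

add 2: running sum 2 < 81
add 5: running sum 7 < 81
add 3: running sum 10 < 81
add 10: running sum 20 < 81
add 9: running sum 29 < 81
add 6: running sum 35 < 81
add 12: running sum 47 < 81
add 11: running sum 58 < 81
add 9: running sum 67 < 81
add 10: running sum 77 < 81
add 2: running sum 79 < 81
end 11: [3, 10, 9, 6, 12, 11, 9, 10, 2, 9] sum 81, len 10
end 12: [10, 9, 6, 12, 11, 9, 10, 2, 9, 9] sum 87, len 10
end 13: [9, 6, 12, 11, 9, 10, 2, 9, 9, 12] sum 89, len 10
end 14: [6, 12, 11, 9, 10, 2, 9, 9, 12, 2] sum 82, len 10
end 15: [6, 12, 11, 9, 10, 2, 9, 9, 12, 2, 3] sum 85, len 11
end 16: [12, 11, 9, 10, 2, 9, 9, 12, 2, 3, 7] sum 86, len 11
end 17: [11, 9, 10, 2, 9, 9, 12, 2, 3, 7, 12] sum 86, len 11
end 18: [11, 9, 10, 2, 9, 9, 12, 2, 3, 7, 12, 5] sum 91, len 12
Shortest qualifying length: 10.

10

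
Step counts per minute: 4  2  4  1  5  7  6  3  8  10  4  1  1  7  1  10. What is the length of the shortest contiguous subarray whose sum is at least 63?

12

add 4: running sum 4 < 63
add 2: running sum 6 < 63
add 4: running sum 10 < 63
add 1: running sum 11 < 63
add 5: running sum 16 < 63
add 7: running sum 23 < 63
add 6: running sum 29 < 63
add 3: running sum 32 < 63
add 8: running sum 40 < 63
add 10: running sum 50 < 63
add 4: running sum 54 < 63
add 1: running sum 55 < 63
add 1: running sum 56 < 63
add 7: shortest ending here [4, 2, 4, 1, 5, 7, 6, 3, 8, 10, 4, 1, 1, 7] sum 63, len 14
add 1: shortest ending here [4, 2, 4, 1, 5, 7, 6, 3, 8, 10, 4, 1, 1, 7, 1] sum 64, len 15
add 10: shortest ending here [5, 7, 6, 3, 8, 10, 4, 1, 1, 7, 1, 10] sum 63, len 12
Shortest qualifying length: 12.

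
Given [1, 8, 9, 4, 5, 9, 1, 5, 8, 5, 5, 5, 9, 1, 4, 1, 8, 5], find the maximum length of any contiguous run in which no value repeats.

5

add 1: [1] len 1
add 8: [1, 8] len 2
add 9: [1, 8, 9] len 3
add 4: [1, 8, 9, 4] len 4
add 5: [1, 8, 9, 4, 5] len 5
add 9 (repeat 9, move left end past it): [4, 5, 9] len 3
add 1: [4, 5, 9, 1] len 4
add 5 (repeat 5, move left end past it): [9, 1, 5] len 3
add 8: [9, 1, 5, 8] len 4
add 5 (repeat 5, move left end past it): [8, 5] len 2
add 5 (repeat 5, move left end past it): [5] len 1
add 5 (repeat 5, move left end past it): [5] len 1
add 9: [5, 9] len 2
add 1: [5, 9, 1] len 3
add 4: [5, 9, 1, 4] len 4
add 1 (repeat 1, move left end past it): [4, 1] len 2
add 8: [4, 1, 8] len 3
add 5: [4, 1, 8, 5] len 4
Longest all-distinct length: 5.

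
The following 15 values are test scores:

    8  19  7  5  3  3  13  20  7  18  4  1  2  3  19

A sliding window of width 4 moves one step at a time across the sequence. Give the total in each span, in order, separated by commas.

(8, 19, 7, 5) → sum 39
(19, 7, 5, 3) → sum 34
(7, 5, 3, 3) → sum 18
(5, 3, 3, 13) → sum 24
(3, 3, 13, 20) → sum 39
(3, 13, 20, 7) → sum 43
(13, 20, 7, 18) → sum 58
(20, 7, 18, 4) → sum 49
(7, 18, 4, 1) → sum 30
(18, 4, 1, 2) → sum 25
(4, 1, 2, 3) → sum 10
(1, 2, 3, 19) → sum 25

39, 34, 18, 24, 39, 43, 58, 49, 30, 25, 10, 25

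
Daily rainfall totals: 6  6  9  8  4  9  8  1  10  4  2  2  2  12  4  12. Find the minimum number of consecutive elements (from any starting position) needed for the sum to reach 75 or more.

add 6: running sum 6 < 75
add 6: running sum 12 < 75
add 9: running sum 21 < 75
add 8: running sum 29 < 75
add 4: running sum 33 < 75
add 9: running sum 42 < 75
add 8: running sum 50 < 75
add 1: running sum 51 < 75
add 10: running sum 61 < 75
add 4: running sum 65 < 75
add 2: running sum 67 < 75
add 2: running sum 69 < 75
add 2: running sum 71 < 75
end 13: [6, 9, 8, 4, 9, 8, 1, 10, 4, 2, 2, 2, 12] sum 77, len 13
end 14: [9, 8, 4, 9, 8, 1, 10, 4, 2, 2, 2, 12, 4] sum 75, len 13
end 15: [8, 4, 9, 8, 1, 10, 4, 2, 2, 2, 12, 4, 12] sum 78, len 13
Shortest qualifying length: 13.

13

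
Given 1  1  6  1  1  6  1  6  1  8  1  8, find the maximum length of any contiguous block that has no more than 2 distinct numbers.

add 1: window [1] (1 distinct), len 1
add 1: window [1, 1] (1 distinct), len 2
add 6: window [1, 1, 6] (2 distinct), len 3
add 1: window [1, 1, 6, 1] (2 distinct), len 4
add 1: window [1, 1, 6, 1, 1] (2 distinct), len 5
add 6: window [1, 1, 6, 1, 1, 6] (2 distinct), len 6
add 1: window [1, 1, 6, 1, 1, 6, 1] (2 distinct), len 7
add 6: window [1, 1, 6, 1, 1, 6, 1, 6] (2 distinct), len 8
add 1: window [1, 1, 6, 1, 1, 6, 1, 6, 1] (2 distinct), len 9
add 8: window [1, 8] (2 distinct), len 2
add 1: window [1, 8, 1] (2 distinct), len 3
add 8: window [1, 8, 1, 8] (2 distinct), len 4
Longest length with ≤2 distinct: 9.

9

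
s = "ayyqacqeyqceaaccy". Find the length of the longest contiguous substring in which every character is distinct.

[a] len 1
[a, y] len 2
[y] len 1
[y, q] len 2
[y, q, a] len 3
[y, q, a, c] len 4
[a, c, q] len 3
[a, c, q, e] len 4
[a, c, q, e, y] len 5
[e, y, q] len 3
[e, y, q, c] len 4
[y, q, c, e] len 4
[y, q, c, e, a] len 5
[a] len 1
[a, c] len 2
[c] len 1
[c, y] len 2
Longest all-distinct length: 5.

5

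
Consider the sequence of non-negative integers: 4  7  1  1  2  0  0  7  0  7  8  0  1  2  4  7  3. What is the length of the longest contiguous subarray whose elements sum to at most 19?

Extend to the right; shrink from the left whenever the sum exceeds 19:
[4] sum 4 len 1
[4, 7] sum 11 len 2
[4, 7, 1] sum 12 len 3
[4, 7, 1, 1] sum 13 len 4
[4, 7, 1, 1, 2] sum 15 len 5
[4, 7, 1, 1, 2, 0] sum 15 len 6
[4, 7, 1, 1, 2, 0, 0] sum 15 len 7
[7, 1, 1, 2, 0, 0, 7] sum 18 len 7
[7, 1, 1, 2, 0, 0, 7, 0] sum 18 len 8
[1, 1, 2, 0, 0, 7, 0, 7] sum 18 len 8
[0, 7, 8] sum 15 len 3
[0, 7, 8, 0] sum 15 len 4
[0, 7, 8, 0, 1] sum 16 len 5
[0, 7, 8, 0, 1, 2] sum 18 len 6
[8, 0, 1, 2, 4] sum 15 len 5
[0, 1, 2, 4, 7] sum 14 len 5
[0, 1, 2, 4, 7, 3] sum 17 len 6
Longest length seen: 8.

8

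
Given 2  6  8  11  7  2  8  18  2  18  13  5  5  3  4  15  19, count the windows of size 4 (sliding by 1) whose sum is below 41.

[2, 6, 8, 11] → sum 27  < 41 ✓
[6, 8, 11, 7] → sum 32  < 41 ✓
[8, 11, 7, 2] → sum 28  < 41 ✓
[11, 7, 2, 8] → sum 28  < 41 ✓
[7, 2, 8, 18] → sum 35  < 41 ✓
[2, 8, 18, 2] → sum 30  < 41 ✓
[8, 18, 2, 18] → sum 46
[18, 2, 18, 13] → sum 51
[2, 18, 13, 5] → sum 38  < 41 ✓
[18, 13, 5, 5] → sum 41
[13, 5, 5, 3] → sum 26  < 41 ✓
[5, 5, 3, 4] → sum 17  < 41 ✓
[5, 3, 4, 15] → sum 27  < 41 ✓
[3, 4, 15, 19] → sum 41
10 windows satisfy the condition.

10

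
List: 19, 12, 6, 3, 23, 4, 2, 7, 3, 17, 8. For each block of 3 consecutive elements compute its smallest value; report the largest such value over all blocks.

6

[19, 12, 6] → min 6
[12, 6, 3] → min 3
[6, 3, 23] → min 3
[3, 23, 4] → min 3
[23, 4, 2] → min 2
[4, 2, 7] → min 2
[2, 7, 3] → min 2
[7, 3, 17] → min 3
[3, 17, 8] → min 3
Largest of these is 6.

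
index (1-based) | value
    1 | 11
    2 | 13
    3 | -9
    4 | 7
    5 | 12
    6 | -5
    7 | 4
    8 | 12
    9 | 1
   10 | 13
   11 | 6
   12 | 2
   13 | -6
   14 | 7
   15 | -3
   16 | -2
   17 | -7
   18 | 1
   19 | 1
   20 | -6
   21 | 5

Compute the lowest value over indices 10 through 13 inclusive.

-6

Elements at indices 10..13: 13, 6, 2, -6
min(13, 6, 2, -6) = -6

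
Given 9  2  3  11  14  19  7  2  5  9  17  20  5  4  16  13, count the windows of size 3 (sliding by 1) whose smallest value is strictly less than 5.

9

[9, 2, 3] → min 2  < 5 ✓
[2, 3, 11] → min 2  < 5 ✓
[3, 11, 14] → min 3  < 5 ✓
[11, 14, 19] → min 11
[14, 19, 7] → min 7
[19, 7, 2] → min 2  < 5 ✓
[7, 2, 5] → min 2  < 5 ✓
[2, 5, 9] → min 2  < 5 ✓
[5, 9, 17] → min 5
[9, 17, 20] → min 9
[17, 20, 5] → min 5
[20, 5, 4] → min 4  < 5 ✓
[5, 4, 16] → min 4  < 5 ✓
[4, 16, 13] → min 4  < 5 ✓
9 windows satisfy the condition.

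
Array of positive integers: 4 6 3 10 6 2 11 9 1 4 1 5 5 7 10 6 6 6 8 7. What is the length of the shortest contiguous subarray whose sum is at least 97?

add 4: running sum 4 < 97
add 6: running sum 10 < 97
add 3: running sum 13 < 97
add 10: running sum 23 < 97
add 6: running sum 29 < 97
add 2: running sum 31 < 97
add 11: running sum 42 < 97
add 9: running sum 51 < 97
add 1: running sum 52 < 97
add 4: running sum 56 < 97
add 1: running sum 57 < 97
add 5: running sum 62 < 97
add 5: running sum 67 < 97
add 7: running sum 74 < 97
add 10: running sum 84 < 97
add 6: running sum 90 < 97
add 6: running sum 96 < 97
add 6: shortest ending here [6, 3, 10, 6, 2, 11, 9, 1, 4, 1, 5, 5, 7, 10, 6, 6, 6] sum 98, len 17
add 8: shortest ending here [10, 6, 2, 11, 9, 1, 4, 1, 5, 5, 7, 10, 6, 6, 6, 8] sum 97, len 16
add 7: shortest ending here [10, 6, 2, 11, 9, 1, 4, 1, 5, 5, 7, 10, 6, 6, 6, 8, 7] sum 104, len 17
Shortest qualifying length: 16.

16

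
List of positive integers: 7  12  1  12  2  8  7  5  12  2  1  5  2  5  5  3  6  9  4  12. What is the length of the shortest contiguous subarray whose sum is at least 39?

add 7: running sum 7 < 39
add 12: running sum 19 < 39
add 1: running sum 20 < 39
add 12: running sum 32 < 39
add 2: running sum 34 < 39
add 8: shortest ending here [7, 12, 1, 12, 2, 8] sum 42, len 6
add 7: shortest ending here [12, 1, 12, 2, 8, 7] sum 42, len 6
add 5: shortest ending here [12, 1, 12, 2, 8, 7, 5] sum 47, len 7
add 12: shortest ending here [12, 2, 8, 7, 5, 12] sum 46, len 6
add 2: shortest ending here [12, 2, 8, 7, 5, 12, 2] sum 48, len 7
add 1: shortest ending here [12, 2, 8, 7, 5, 12, 2, 1] sum 49, len 8
add 5: shortest ending here [8, 7, 5, 12, 2, 1, 5] sum 40, len 7
add 2: shortest ending here [8, 7, 5, 12, 2, 1, 5, 2] sum 42, len 8
add 5: shortest ending here [7, 5, 12, 2, 1, 5, 2, 5] sum 39, len 8
add 5: shortest ending here [7, 5, 12, 2, 1, 5, 2, 5, 5] sum 44, len 9
add 3: shortest ending here [5, 12, 2, 1, 5, 2, 5, 5, 3] sum 40, len 9
add 6: shortest ending here [12, 2, 1, 5, 2, 5, 5, 3, 6] sum 41, len 9
add 9: shortest ending here [12, 2, 1, 5, 2, 5, 5, 3, 6, 9] sum 50, len 10
add 4: shortest ending here [5, 2, 5, 5, 3, 6, 9, 4] sum 39, len 8
add 12: shortest ending here [5, 3, 6, 9, 4, 12] sum 39, len 6
Shortest qualifying length: 6.

6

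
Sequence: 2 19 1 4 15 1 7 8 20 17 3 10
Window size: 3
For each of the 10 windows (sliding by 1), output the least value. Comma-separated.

[2, 19, 1] → min 1
[19, 1, 4] → min 1
[1, 4, 15] → min 1
[4, 15, 1] → min 1
[15, 1, 7] → min 1
[1, 7, 8] → min 1
[7, 8, 20] → min 7
[8, 20, 17] → min 8
[20, 17, 3] → min 3
[17, 3, 10] → min 3

1, 1, 1, 1, 1, 1, 7, 8, 3, 3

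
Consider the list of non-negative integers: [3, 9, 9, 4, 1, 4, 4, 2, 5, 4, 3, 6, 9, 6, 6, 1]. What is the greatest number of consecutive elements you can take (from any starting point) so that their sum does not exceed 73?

Extend to the right; shrink from the left whenever the sum exceeds 73:
add 3: [3] sum 3, len 1
add 9: [3, 9] sum 12, len 2
add 9: [3, 9, 9] sum 21, len 3
add 4: [3, 9, 9, 4] sum 25, len 4
add 1: [3, 9, 9, 4, 1] sum 26, len 5
add 4: [3, 9, 9, 4, 1, 4] sum 30, len 6
add 4: [3, 9, 9, 4, 1, 4, 4] sum 34, len 7
add 2: [3, 9, 9, 4, 1, 4, 4, 2] sum 36, len 8
add 5: [3, 9, 9, 4, 1, 4, 4, 2, 5] sum 41, len 9
add 4: [3, 9, 9, 4, 1, 4, 4, 2, 5, 4] sum 45, len 10
add 3: [3, 9, 9, 4, 1, 4, 4, 2, 5, 4, 3] sum 48, len 11
add 6: [3, 9, 9, 4, 1, 4, 4, 2, 5, 4, 3, 6] sum 54, len 12
add 9: [3, 9, 9, 4, 1, 4, 4, 2, 5, 4, 3, 6, 9] sum 63, len 13
add 6: [3, 9, 9, 4, 1, 4, 4, 2, 5, 4, 3, 6, 9, 6] sum 69, len 14
add 6: [9, 9, 4, 1, 4, 4, 2, 5, 4, 3, 6, 9, 6, 6] sum 72, len 14
add 1: [9, 9, 4, 1, 4, 4, 2, 5, 4, 3, 6, 9, 6, 6, 1] sum 73, len 15
Longest length seen: 15.

15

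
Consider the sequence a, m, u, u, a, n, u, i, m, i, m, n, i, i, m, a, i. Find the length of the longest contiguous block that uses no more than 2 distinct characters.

4

[a] 1 distinct, len 1
[a, m] 2 distinct, len 2
[m, u] 2 distinct, len 2
[m, u, u] 2 distinct, len 3
[u, u, a] 2 distinct, len 3
[a, n] 2 distinct, len 2
[n, u] 2 distinct, len 2
[u, i] 2 distinct, len 2
[i, m] 2 distinct, len 2
[i, m, i] 2 distinct, len 3
[i, m, i, m] 2 distinct, len 4
[m, n] 2 distinct, len 2
[n, i] 2 distinct, len 2
[n, i, i] 2 distinct, len 3
[i, i, m] 2 distinct, len 3
[m, a] 2 distinct, len 2
[a, i] 2 distinct, len 2
Longest length with ≤2 distinct: 4.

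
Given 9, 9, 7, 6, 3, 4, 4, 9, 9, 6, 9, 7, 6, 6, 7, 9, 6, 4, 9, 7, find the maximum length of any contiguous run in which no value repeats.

5

[9] len 1
[9] len 1
[9, 7] len 2
[9, 7, 6] len 3
[9, 7, 6, 3] len 4
[9, 7, 6, 3, 4] len 5
[4] len 1
[4, 9] len 2
[9] len 1
[9, 6] len 2
[6, 9] len 2
[6, 9, 7] len 3
[9, 7, 6] len 3
[6] len 1
[6, 7] len 2
[6, 7, 9] len 3
[7, 9, 6] len 3
[7, 9, 6, 4] len 4
[6, 4, 9] len 3
[6, 4, 9, 7] len 4
Longest all-distinct length: 5.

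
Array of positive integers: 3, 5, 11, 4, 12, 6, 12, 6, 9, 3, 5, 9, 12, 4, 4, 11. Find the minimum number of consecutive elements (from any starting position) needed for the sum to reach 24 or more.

3

add 3: running sum 3 < 24
add 5: running sum 8 < 24
add 11: running sum 19 < 24
add 4: running sum 23 < 24
end 4: [11, 4, 12] sum 27, len 3
end 5: [11, 4, 12, 6] sum 33, len 4
end 6: [12, 6, 12] sum 30, len 3
end 7: [6, 12, 6] sum 24, len 3
end 8: [12, 6, 9] sum 27, len 3
end 9: [12, 6, 9, 3] sum 30, len 4
end 10: [12, 6, 9, 3, 5] sum 35, len 5
end 11: [9, 3, 5, 9] sum 26, len 4
end 12: [5, 9, 12] sum 26, len 3
end 13: [9, 12, 4] sum 25, len 3
end 14: [9, 12, 4, 4] sum 29, len 4
end 15: [12, 4, 4, 11] sum 31, len 4
Shortest qualifying length: 3.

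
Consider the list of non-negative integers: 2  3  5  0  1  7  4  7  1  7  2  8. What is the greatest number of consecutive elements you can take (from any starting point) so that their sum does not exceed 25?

7

→ 2: sum 2, len 1
→ 3: sum 5, len 2
→ 5: sum 10, len 3
→ 0: sum 10, len 4
→ 1: sum 11, len 5
→ 7: sum 18, len 6
→ 4: sum 22, len 7
→ 7 (dropped 2, 3): sum 24, len 6
→ 1: sum 25, len 7
→ 7 (dropped 5, 0, 1, 7): sum 19, len 4
→ 2: sum 21, len 5
→ 8 (dropped 4): sum 25, len 5
Longest length seen: 7.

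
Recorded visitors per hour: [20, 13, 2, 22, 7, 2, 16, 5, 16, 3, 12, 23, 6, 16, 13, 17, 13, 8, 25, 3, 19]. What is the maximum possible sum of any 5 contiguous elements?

(20, 13, 2, 22, 7) → sum 64
(13, 2, 22, 7, 2) → sum 46
(2, 22, 7, 2, 16) → sum 49
(22, 7, 2, 16, 5) → sum 52
(7, 2, 16, 5, 16) → sum 46
(2, 16, 5, 16, 3) → sum 42
(16, 5, 16, 3, 12) → sum 52
(5, 16, 3, 12, 23) → sum 59
(16, 3, 12, 23, 6) → sum 60
(3, 12, 23, 6, 16) → sum 60
(12, 23, 6, 16, 13) → sum 70
(23, 6, 16, 13, 17) → sum 75
(6, 16, 13, 17, 13) → sum 65
(16, 13, 17, 13, 8) → sum 67
(13, 17, 13, 8, 25) → sum 76
(17, 13, 8, 25, 3) → sum 66
(13, 8, 25, 3, 19) → sum 68
Maximum of these is 76.

76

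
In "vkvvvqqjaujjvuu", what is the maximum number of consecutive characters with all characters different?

add v: [v] len 1
add k: [v, k] len 2
add v (repeat v, move left end past it): [k, v] len 2
add v (repeat v, move left end past it): [v] len 1
add v (repeat v, move left end past it): [v] len 1
add q: [v, q] len 2
add q (repeat q, move left end past it): [q] len 1
add j: [q, j] len 2
add a: [q, j, a] len 3
add u: [q, j, a, u] len 4
add j (repeat j, move left end past it): [a, u, j] len 3
add j (repeat j, move left end past it): [j] len 1
add v: [j, v] len 2
add u: [j, v, u] len 3
add u (repeat u, move left end past it): [u] len 1
Longest all-distinct length: 4.

4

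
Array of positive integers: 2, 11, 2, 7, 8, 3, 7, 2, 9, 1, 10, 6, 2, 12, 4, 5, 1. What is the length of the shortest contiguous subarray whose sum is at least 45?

Extend right; whenever the sum reaches 45, record the length and shrink from the left:
add 2: running sum 2 < 45
add 11: running sum 13 < 45
add 2: running sum 15 < 45
add 7: running sum 22 < 45
add 8: running sum 30 < 45
add 3: running sum 33 < 45
add 7: running sum 40 < 45
add 2: running sum 42 < 45
add 9: shortest ending here [11, 2, 7, 8, 3, 7, 2, 9] sum 49, len 8
add 1: shortest ending here [11, 2, 7, 8, 3, 7, 2, 9, 1] sum 50, len 9
add 10: shortest ending here [7, 8, 3, 7, 2, 9, 1, 10] sum 47, len 8
add 6: shortest ending here [8, 3, 7, 2, 9, 1, 10, 6] sum 46, len 8
add 2: shortest ending here [8, 3, 7, 2, 9, 1, 10, 6, 2] sum 48, len 9
add 12: shortest ending here [7, 2, 9, 1, 10, 6, 2, 12] sum 49, len 8
add 4: shortest ending here [2, 9, 1, 10, 6, 2, 12, 4] sum 46, len 8
add 5: shortest ending here [9, 1, 10, 6, 2, 12, 4, 5] sum 49, len 8
add 1: shortest ending here [9, 1, 10, 6, 2, 12, 4, 5, 1] sum 50, len 9
Shortest qualifying length: 8.

8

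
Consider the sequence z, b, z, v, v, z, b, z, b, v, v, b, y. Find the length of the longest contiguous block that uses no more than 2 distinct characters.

Extend right; when distinct count exceeds 2, shrink from the left:
add z: window [z] (1 distinct), len 1
add b: window [z, b] (2 distinct), len 2
add z: window [z, b, z] (2 distinct), len 3
add v: window [z, v] (2 distinct), len 2
add v: window [z, v, v] (2 distinct), len 3
add z: window [z, v, v, z] (2 distinct), len 4
add b: window [z, b] (2 distinct), len 2
add z: window [z, b, z] (2 distinct), len 3
add b: window [z, b, z, b] (2 distinct), len 4
add v: window [b, v] (2 distinct), len 2
add v: window [b, v, v] (2 distinct), len 3
add b: window [b, v, v, b] (2 distinct), len 4
add y: window [b, y] (2 distinct), len 2
Longest length with ≤2 distinct: 4.

4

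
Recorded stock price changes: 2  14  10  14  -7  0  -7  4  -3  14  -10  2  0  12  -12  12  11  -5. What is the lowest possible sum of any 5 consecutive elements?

Each size-5 window and its sum:
[2, 14, 10, 14, -7] → sum 33
[14, 10, 14, -7, 0] → sum 31
[10, 14, -7, 0, -7] → sum 10
[14, -7, 0, -7, 4] → sum 4
[-7, 0, -7, 4, -3] → sum -13
[0, -7, 4, -3, 14] → sum 8
[-7, 4, -3, 14, -10] → sum -2
[4, -3, 14, -10, 2] → sum 7
[-3, 14, -10, 2, 0] → sum 3
[14, -10, 2, 0, 12] → sum 18
[-10, 2, 0, 12, -12] → sum -8
[2, 0, 12, -12, 12] → sum 14
[0, 12, -12, 12, 11] → sum 23
[12, -12, 12, 11, -5] → sum 18
Lowest of these is -13.

-13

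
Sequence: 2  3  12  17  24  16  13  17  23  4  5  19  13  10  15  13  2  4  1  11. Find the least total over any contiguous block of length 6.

45

Window sums for each of the 15 positions:
2 3 12 17 24 16 → sum 74
3 12 17 24 16 13 → sum 85
12 17 24 16 13 17 → sum 99
17 24 16 13 17 23 → sum 110
24 16 13 17 23 4 → sum 97
16 13 17 23 4 5 → sum 78
13 17 23 4 5 19 → sum 81
17 23 4 5 19 13 → sum 81
23 4 5 19 13 10 → sum 74
4 5 19 13 10 15 → sum 66
5 19 13 10 15 13 → sum 75
19 13 10 15 13 2 → sum 72
13 10 15 13 2 4 → sum 57
10 15 13 2 4 1 → sum 45
15 13 2 4 1 11 → sum 46
Least of these is 45.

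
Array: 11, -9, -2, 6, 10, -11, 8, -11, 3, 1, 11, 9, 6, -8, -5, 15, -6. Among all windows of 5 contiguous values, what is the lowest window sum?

-10

[11, -9, -2, 6, 10] → sum 16
[-9, -2, 6, 10, -11] → sum -6
[-2, 6, 10, -11, 8] → sum 11
[6, 10, -11, 8, -11] → sum 2
[10, -11, 8, -11, 3] → sum -1
[-11, 8, -11, 3, 1] → sum -10
[8, -11, 3, 1, 11] → sum 12
[-11, 3, 1, 11, 9] → sum 13
[3, 1, 11, 9, 6] → sum 30
[1, 11, 9, 6, -8] → sum 19
[11, 9, 6, -8, -5] → sum 13
[9, 6, -8, -5, 15] → sum 17
[6, -8, -5, 15, -6] → sum 2
Lowest of these is -10.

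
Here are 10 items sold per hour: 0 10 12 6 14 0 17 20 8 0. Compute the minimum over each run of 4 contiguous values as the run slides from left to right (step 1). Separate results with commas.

0, 6, 0, 0, 0, 0, 0

0 10 12 6 → min 0
10 12 6 14 → min 6
12 6 14 0 → min 0
6 14 0 17 → min 0
14 0 17 20 → min 0
0 17 20 8 → min 0
17 20 8 0 → min 0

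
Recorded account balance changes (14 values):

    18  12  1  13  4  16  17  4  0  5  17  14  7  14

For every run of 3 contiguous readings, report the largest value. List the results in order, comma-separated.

Sliding a size-3 window across the 14 values:
[18, 12, 1] → max 18
[12, 1, 13] → max 13
[1, 13, 4] → max 13
[13, 4, 16] → max 16
[4, 16, 17] → max 17
[16, 17, 4] → max 17
[17, 4, 0] → max 17
[4, 0, 5] → max 5
[0, 5, 17] → max 17
[5, 17, 14] → max 17
[17, 14, 7] → max 17
[14, 7, 14] → max 14

18, 13, 13, 16, 17, 17, 17, 5, 17, 17, 17, 14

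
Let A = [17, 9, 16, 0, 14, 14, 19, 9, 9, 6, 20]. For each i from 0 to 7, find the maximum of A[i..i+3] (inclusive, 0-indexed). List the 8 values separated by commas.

Sliding a size-4 window across the 11 values:
(17, 9, 16, 0) → max 17
(9, 16, 0, 14) → max 16
(16, 0, 14, 14) → max 16
(0, 14, 14, 19) → max 19
(14, 14, 19, 9) → max 19
(14, 19, 9, 9) → max 19
(19, 9, 9, 6) → max 19
(9, 9, 6, 20) → max 20

17, 16, 16, 19, 19, 19, 19, 20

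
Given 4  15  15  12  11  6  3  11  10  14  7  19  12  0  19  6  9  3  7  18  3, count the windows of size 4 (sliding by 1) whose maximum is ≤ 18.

(4, 15, 15, 12) → max 15  ≤ 18 ✓
(15, 15, 12, 11) → max 15  ≤ 18 ✓
(15, 12, 11, 6) → max 15  ≤ 18 ✓
(12, 11, 6, 3) → max 12  ≤ 18 ✓
(11, 6, 3, 11) → max 11  ≤ 18 ✓
(6, 3, 11, 10) → max 11  ≤ 18 ✓
(3, 11, 10, 14) → max 14  ≤ 18 ✓
(11, 10, 14, 7) → max 14  ≤ 18 ✓
(10, 14, 7, 19) → max 19
(14, 7, 19, 12) → max 19
(7, 19, 12, 0) → max 19
(19, 12, 0, 19) → max 19
(12, 0, 19, 6) → max 19
(0, 19, 6, 9) → max 19
(19, 6, 9, 3) → max 19
(6, 9, 3, 7) → max 9  ≤ 18 ✓
(9, 3, 7, 18) → max 18  ≤ 18 ✓
(3, 7, 18, 3) → max 18  ≤ 18 ✓
11 windows satisfy the condition.

11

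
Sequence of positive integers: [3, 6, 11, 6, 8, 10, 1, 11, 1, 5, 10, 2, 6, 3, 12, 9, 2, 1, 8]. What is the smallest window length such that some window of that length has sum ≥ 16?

2

Extend right; whenever the sum reaches 16, record the length and shrink from the left:
add 3: running sum 3 < 16
add 6: running sum 9 < 16
end 2: [6, 11] sum 17, len 2
end 3: [11, 6] sum 17, len 2
end 4: [11, 6, 8] sum 25, len 3
end 5: [8, 10] sum 18, len 2
end 6: [8, 10, 1] sum 19, len 3
end 7: [10, 1, 11] sum 22, len 3
end 8: [10, 1, 11, 1] sum 23, len 4
end 9: [11, 1, 5] sum 17, len 3
end 10: [1, 5, 10] sum 16, len 3
end 11: [5, 10, 2] sum 17, len 3
end 12: [10, 2, 6] sum 18, len 3
end 13: [10, 2, 6, 3] sum 21, len 4
end 14: [6, 3, 12] sum 21, len 3
end 15: [12, 9] sum 21, len 2
end 16: [12, 9, 2] sum 23, len 3
end 17: [12, 9, 2, 1] sum 24, len 4
end 18: [9, 2, 1, 8] sum 20, len 4
Shortest qualifying length: 2.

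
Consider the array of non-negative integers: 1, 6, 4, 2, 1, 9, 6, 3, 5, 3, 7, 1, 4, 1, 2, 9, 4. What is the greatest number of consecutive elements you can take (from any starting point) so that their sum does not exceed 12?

4

→ 1: sum 1, len 1
→ 6: sum 7, len 2
→ 4: sum 11, len 3
→ 2 (dropped 1): sum 12, len 3
→ 1 (dropped 6): sum 7, len 3
→ 9 (dropped 4): sum 12, len 3
→ 6 (dropped 2, 1, 9): sum 6, len 1
→ 3: sum 9, len 2
→ 5 (dropped 6): sum 8, len 2
→ 3: sum 11, len 3
→ 7 (dropped 3, 5): sum 10, len 2
→ 1: sum 11, len 3
→ 4 (dropped 3): sum 12, len 3
→ 1 (dropped 7): sum 6, len 3
→ 2: sum 8, len 4
→ 9 (dropped 1, 4): sum 12, len 3
→ 4 (dropped 1, 2, 9): sum 4, len 1
Longest length seen: 4.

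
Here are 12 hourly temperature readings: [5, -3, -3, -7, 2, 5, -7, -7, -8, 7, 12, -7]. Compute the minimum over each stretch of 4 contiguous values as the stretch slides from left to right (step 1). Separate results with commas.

[5, -3, -3, -7] → min -7
[-3, -3, -7, 2] → min -7
[-3, -7, 2, 5] → min -7
[-7, 2, 5, -7] → min -7
[2, 5, -7, -7] → min -7
[5, -7, -7, -8] → min -8
[-7, -7, -8, 7] → min -8
[-7, -8, 7, 12] → min -8
[-8, 7, 12, -7] → min -8

-7, -7, -7, -7, -7, -8, -8, -8, -8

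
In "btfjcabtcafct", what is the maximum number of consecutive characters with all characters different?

6

[b] len 1
[b, t] len 2
[b, t, f] len 3
[b, t, f, j] len 4
[b, t, f, j, c] len 5
[b, t, f, j, c, a] len 6
[t, f, j, c, a, b] len 6
[f, j, c, a, b, t] len 6
[a, b, t, c] len 4
[b, t, c, a] len 4
[b, t, c, a, f] len 5
[a, f, c] len 3
[a, f, c, t] len 4
Longest all-distinct length: 6.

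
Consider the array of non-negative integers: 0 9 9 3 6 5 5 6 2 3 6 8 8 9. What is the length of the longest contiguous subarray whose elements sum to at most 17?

Extend to the right; shrink from the left whenever the sum exceeds 17:
add 0: [0] sum 0, len 1
add 9: [0, 9] sum 9, len 2
add 9: [9] sum 9, len 1
add 3: [9, 3] sum 12, len 2
add 6: [3, 6] sum 9, len 2
add 5: [3, 6, 5] sum 14, len 3
add 5: [6, 5, 5] sum 16, len 3
add 6: [5, 5, 6] sum 16, len 3
add 2: [5, 6, 2] sum 13, len 3
add 3: [5, 6, 2, 3] sum 16, len 4
add 6: [6, 2, 3, 6] sum 17, len 4
add 8: [3, 6, 8] sum 17, len 3
add 8: [8, 8] sum 16, len 2
add 9: [8, 9] sum 17, len 2
Longest length seen: 4.

4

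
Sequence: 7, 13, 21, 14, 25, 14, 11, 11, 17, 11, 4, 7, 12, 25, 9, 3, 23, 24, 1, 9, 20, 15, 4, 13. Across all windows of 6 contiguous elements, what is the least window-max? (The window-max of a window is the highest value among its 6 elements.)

17

Window maxs for each of the 19 positions:
7 13 21 14 25 14 → max 25
13 21 14 25 14 11 → max 25
21 14 25 14 11 11 → max 25
14 25 14 11 11 17 → max 25
25 14 11 11 17 11 → max 25
14 11 11 17 11 4 → max 17
11 11 17 11 4 7 → max 17
11 17 11 4 7 12 → max 17
17 11 4 7 12 25 → max 25
11 4 7 12 25 9 → max 25
4 7 12 25 9 3 → max 25
7 12 25 9 3 23 → max 25
12 25 9 3 23 24 → max 25
25 9 3 23 24 1 → max 25
9 3 23 24 1 9 → max 24
3 23 24 1 9 20 → max 24
23 24 1 9 20 15 → max 24
24 1 9 20 15 4 → max 24
1 9 20 15 4 13 → max 20
Least of these is 17.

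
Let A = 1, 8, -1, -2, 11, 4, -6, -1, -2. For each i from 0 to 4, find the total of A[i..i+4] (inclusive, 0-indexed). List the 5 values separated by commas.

1 8 -1 -2 11 → sum 17
8 -1 -2 11 4 → sum 20
-1 -2 11 4 -6 → sum 6
-2 11 4 -6 -1 → sum 6
11 4 -6 -1 -2 → sum 6

17, 20, 6, 6, 6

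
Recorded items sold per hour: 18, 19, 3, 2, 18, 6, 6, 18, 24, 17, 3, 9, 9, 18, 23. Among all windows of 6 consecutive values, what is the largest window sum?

89

[18, 19, 3, 2, 18, 6] → sum 66
[19, 3, 2, 18, 6, 6] → sum 54
[3, 2, 18, 6, 6, 18] → sum 53
[2, 18, 6, 6, 18, 24] → sum 74
[18, 6, 6, 18, 24, 17] → sum 89
[6, 6, 18, 24, 17, 3] → sum 74
[6, 18, 24, 17, 3, 9] → sum 77
[18, 24, 17, 3, 9, 9] → sum 80
[24, 17, 3, 9, 9, 18] → sum 80
[17, 3, 9, 9, 18, 23] → sum 79
Largest of these is 89.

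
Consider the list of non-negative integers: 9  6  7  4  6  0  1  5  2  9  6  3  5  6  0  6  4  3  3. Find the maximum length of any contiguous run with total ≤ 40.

10

add 9: [9] sum 9, len 1
add 6: [9, 6] sum 15, len 2
add 7: [9, 6, 7] sum 22, len 3
add 4: [9, 6, 7, 4] sum 26, len 4
add 6: [9, 6, 7, 4, 6] sum 32, len 5
add 0: [9, 6, 7, 4, 6, 0] sum 32, len 6
add 1: [9, 6, 7, 4, 6, 0, 1] sum 33, len 7
add 5: [9, 6, 7, 4, 6, 0, 1, 5] sum 38, len 8
add 2: [9, 6, 7, 4, 6, 0, 1, 5, 2] sum 40, len 9
add 9: [6, 7, 4, 6, 0, 1, 5, 2, 9] sum 40, len 9
add 6: [7, 4, 6, 0, 1, 5, 2, 9, 6] sum 40, len 9
add 3: [4, 6, 0, 1, 5, 2, 9, 6, 3] sum 36, len 9
add 5: [6, 0, 1, 5, 2, 9, 6, 3, 5] sum 37, len 9
add 6: [0, 1, 5, 2, 9, 6, 3, 5, 6] sum 37, len 9
add 0: [0, 1, 5, 2, 9, 6, 3, 5, 6, 0] sum 37, len 10
add 6: [2, 9, 6, 3, 5, 6, 0, 6] sum 37, len 8
add 4: [9, 6, 3, 5, 6, 0, 6, 4] sum 39, len 8
add 3: [6, 3, 5, 6, 0, 6, 4, 3] sum 33, len 8
add 3: [6, 3, 5, 6, 0, 6, 4, 3, 3] sum 36, len 9
Longest length seen: 10.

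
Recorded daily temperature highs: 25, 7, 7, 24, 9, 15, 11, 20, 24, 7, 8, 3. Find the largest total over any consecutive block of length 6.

103

(25, 7, 7, 24, 9, 15) → sum 87
(7, 7, 24, 9, 15, 11) → sum 73
(7, 24, 9, 15, 11, 20) → sum 86
(24, 9, 15, 11, 20, 24) → sum 103
(9, 15, 11, 20, 24, 7) → sum 86
(15, 11, 20, 24, 7, 8) → sum 85
(11, 20, 24, 7, 8, 3) → sum 73
Largest of these is 103.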